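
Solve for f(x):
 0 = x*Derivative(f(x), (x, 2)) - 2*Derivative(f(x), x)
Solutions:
 f(x) = C1 + C2*x^3


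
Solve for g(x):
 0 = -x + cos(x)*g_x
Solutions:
 g(x) = C1 + Integral(x/cos(x), x)


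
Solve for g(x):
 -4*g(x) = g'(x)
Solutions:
 g(x) = C1*exp(-4*x)


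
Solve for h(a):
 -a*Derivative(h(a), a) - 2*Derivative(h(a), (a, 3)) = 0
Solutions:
 h(a) = C1 + Integral(C2*airyai(-2^(2/3)*a/2) + C3*airybi(-2^(2/3)*a/2), a)


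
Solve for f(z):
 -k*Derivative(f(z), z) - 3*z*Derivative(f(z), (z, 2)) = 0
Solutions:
 f(z) = C1 + z^(1 - re(k)/3)*(C2*sin(log(z)*Abs(im(k))/3) + C3*cos(log(z)*im(k)/3))


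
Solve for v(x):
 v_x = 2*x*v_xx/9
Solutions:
 v(x) = C1 + C2*x^(11/2)


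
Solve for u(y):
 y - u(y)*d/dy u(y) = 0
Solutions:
 u(y) = -sqrt(C1 + y^2)
 u(y) = sqrt(C1 + y^2)


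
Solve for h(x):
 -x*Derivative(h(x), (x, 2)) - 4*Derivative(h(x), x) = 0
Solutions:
 h(x) = C1 + C2/x^3


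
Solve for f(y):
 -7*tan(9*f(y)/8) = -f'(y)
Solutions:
 f(y) = -8*asin(C1*exp(63*y/8))/9 + 8*pi/9
 f(y) = 8*asin(C1*exp(63*y/8))/9


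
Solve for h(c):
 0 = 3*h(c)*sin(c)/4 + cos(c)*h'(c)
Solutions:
 h(c) = C1*cos(c)^(3/4)


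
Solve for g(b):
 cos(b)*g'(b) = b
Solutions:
 g(b) = C1 + Integral(b/cos(b), b)


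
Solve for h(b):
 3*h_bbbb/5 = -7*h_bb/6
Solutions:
 h(b) = C1 + C2*b + C3*sin(sqrt(70)*b/6) + C4*cos(sqrt(70)*b/6)


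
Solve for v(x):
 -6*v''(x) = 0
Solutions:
 v(x) = C1 + C2*x


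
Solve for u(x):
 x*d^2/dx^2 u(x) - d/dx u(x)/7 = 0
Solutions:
 u(x) = C1 + C2*x^(8/7)


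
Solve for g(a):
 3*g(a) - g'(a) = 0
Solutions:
 g(a) = C1*exp(3*a)


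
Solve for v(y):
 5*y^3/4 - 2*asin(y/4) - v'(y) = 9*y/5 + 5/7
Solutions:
 v(y) = C1 + 5*y^4/16 - 9*y^2/10 - 2*y*asin(y/4) - 5*y/7 - 2*sqrt(16 - y^2)


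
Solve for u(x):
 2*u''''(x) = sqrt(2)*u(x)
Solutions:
 u(x) = C1*exp(-2^(7/8)*x/2) + C2*exp(2^(7/8)*x/2) + C3*sin(2^(7/8)*x/2) + C4*cos(2^(7/8)*x/2)


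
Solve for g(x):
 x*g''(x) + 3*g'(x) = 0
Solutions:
 g(x) = C1 + C2/x^2


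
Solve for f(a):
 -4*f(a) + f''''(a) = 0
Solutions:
 f(a) = C1*exp(-sqrt(2)*a) + C2*exp(sqrt(2)*a) + C3*sin(sqrt(2)*a) + C4*cos(sqrt(2)*a)


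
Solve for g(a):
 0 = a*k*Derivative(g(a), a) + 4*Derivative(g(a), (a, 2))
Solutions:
 g(a) = Piecewise((-sqrt(2)*sqrt(pi)*C1*erf(sqrt(2)*a*sqrt(k)/4)/sqrt(k) - C2, (k > 0) | (k < 0)), (-C1*a - C2, True))


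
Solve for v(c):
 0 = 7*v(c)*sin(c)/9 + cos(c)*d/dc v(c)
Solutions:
 v(c) = C1*cos(c)^(7/9)


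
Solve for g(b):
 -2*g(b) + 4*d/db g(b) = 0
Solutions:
 g(b) = C1*exp(b/2)


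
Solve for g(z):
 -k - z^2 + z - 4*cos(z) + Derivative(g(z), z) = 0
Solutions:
 g(z) = C1 + k*z + z^3/3 - z^2/2 + 4*sin(z)


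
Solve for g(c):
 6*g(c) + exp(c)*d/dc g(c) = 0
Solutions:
 g(c) = C1*exp(6*exp(-c))


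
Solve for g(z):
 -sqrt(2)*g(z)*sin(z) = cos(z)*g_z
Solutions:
 g(z) = C1*cos(z)^(sqrt(2))


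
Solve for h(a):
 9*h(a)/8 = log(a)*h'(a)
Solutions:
 h(a) = C1*exp(9*li(a)/8)


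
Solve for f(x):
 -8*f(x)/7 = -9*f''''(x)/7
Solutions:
 f(x) = C1*exp(-2^(3/4)*sqrt(3)*x/3) + C2*exp(2^(3/4)*sqrt(3)*x/3) + C3*sin(2^(3/4)*sqrt(3)*x/3) + C4*cos(2^(3/4)*sqrt(3)*x/3)


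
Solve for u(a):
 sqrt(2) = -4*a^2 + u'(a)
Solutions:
 u(a) = C1 + 4*a^3/3 + sqrt(2)*a


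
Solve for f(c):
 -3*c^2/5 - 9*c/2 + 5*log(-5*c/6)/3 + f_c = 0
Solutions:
 f(c) = C1 + c^3/5 + 9*c^2/4 - 5*c*log(-c)/3 + 5*c*(-log(5) + 1 + log(6))/3


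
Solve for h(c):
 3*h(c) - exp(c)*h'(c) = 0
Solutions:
 h(c) = C1*exp(-3*exp(-c))


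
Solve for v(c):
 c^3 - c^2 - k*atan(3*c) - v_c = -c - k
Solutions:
 v(c) = C1 + c^4/4 - c^3/3 + c^2/2 + c*k - k*(c*atan(3*c) - log(9*c^2 + 1)/6)


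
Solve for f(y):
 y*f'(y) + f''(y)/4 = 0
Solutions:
 f(y) = C1 + C2*erf(sqrt(2)*y)


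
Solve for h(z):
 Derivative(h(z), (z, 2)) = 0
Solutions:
 h(z) = C1 + C2*z


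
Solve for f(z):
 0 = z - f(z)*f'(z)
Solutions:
 f(z) = -sqrt(C1 + z^2)
 f(z) = sqrt(C1 + z^2)


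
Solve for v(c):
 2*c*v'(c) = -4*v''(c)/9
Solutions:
 v(c) = C1 + C2*erf(3*c/2)


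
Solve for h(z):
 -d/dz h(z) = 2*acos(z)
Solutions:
 h(z) = C1 - 2*z*acos(z) + 2*sqrt(1 - z^2)


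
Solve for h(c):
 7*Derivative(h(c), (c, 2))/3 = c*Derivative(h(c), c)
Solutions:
 h(c) = C1 + C2*erfi(sqrt(42)*c/14)


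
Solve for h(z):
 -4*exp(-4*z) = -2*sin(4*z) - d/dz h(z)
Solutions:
 h(z) = C1 + cos(4*z)/2 - exp(-4*z)


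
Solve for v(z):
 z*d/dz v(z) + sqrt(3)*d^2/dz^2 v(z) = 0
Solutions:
 v(z) = C1 + C2*erf(sqrt(2)*3^(3/4)*z/6)


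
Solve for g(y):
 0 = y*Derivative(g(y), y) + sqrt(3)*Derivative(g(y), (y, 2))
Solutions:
 g(y) = C1 + C2*erf(sqrt(2)*3^(3/4)*y/6)


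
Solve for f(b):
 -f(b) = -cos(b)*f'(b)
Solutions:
 f(b) = C1*sqrt(sin(b) + 1)/sqrt(sin(b) - 1)


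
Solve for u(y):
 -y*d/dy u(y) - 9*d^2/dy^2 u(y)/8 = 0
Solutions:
 u(y) = C1 + C2*erf(2*y/3)


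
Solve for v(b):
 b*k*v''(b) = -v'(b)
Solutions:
 v(b) = C1 + b^(((re(k) - 1)*re(k) + im(k)^2)/(re(k)^2 + im(k)^2))*(C2*sin(log(b)*Abs(im(k))/(re(k)^2 + im(k)^2)) + C3*cos(log(b)*im(k)/(re(k)^2 + im(k)^2)))


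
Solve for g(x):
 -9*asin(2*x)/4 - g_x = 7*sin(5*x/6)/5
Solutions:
 g(x) = C1 - 9*x*asin(2*x)/4 - 9*sqrt(1 - 4*x^2)/8 + 42*cos(5*x/6)/25


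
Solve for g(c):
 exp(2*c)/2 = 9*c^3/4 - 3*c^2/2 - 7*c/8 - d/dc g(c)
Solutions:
 g(c) = C1 + 9*c^4/16 - c^3/2 - 7*c^2/16 - exp(2*c)/4


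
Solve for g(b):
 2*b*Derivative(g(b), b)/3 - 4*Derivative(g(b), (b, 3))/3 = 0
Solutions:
 g(b) = C1 + Integral(C2*airyai(2^(2/3)*b/2) + C3*airybi(2^(2/3)*b/2), b)


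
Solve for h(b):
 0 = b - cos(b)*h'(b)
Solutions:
 h(b) = C1 + Integral(b/cos(b), b)


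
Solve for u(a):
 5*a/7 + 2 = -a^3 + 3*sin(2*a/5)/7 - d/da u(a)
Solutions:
 u(a) = C1 - a^4/4 - 5*a^2/14 - 2*a - 15*cos(2*a/5)/14


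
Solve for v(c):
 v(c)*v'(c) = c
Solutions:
 v(c) = -sqrt(C1 + c^2)
 v(c) = sqrt(C1 + c^2)


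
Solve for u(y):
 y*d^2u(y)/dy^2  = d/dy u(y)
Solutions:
 u(y) = C1 + C2*y^2


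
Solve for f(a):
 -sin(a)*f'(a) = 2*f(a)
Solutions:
 f(a) = C1*(cos(a) + 1)/(cos(a) - 1)


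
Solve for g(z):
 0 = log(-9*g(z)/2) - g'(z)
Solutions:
 -Integral(1/(log(-_y) - log(2) + 2*log(3)), (_y, g(z))) = C1 - z


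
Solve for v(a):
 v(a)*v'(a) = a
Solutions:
 v(a) = -sqrt(C1 + a^2)
 v(a) = sqrt(C1 + a^2)


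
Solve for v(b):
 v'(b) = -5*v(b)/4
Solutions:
 v(b) = C1*exp(-5*b/4)


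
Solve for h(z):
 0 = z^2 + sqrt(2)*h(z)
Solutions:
 h(z) = -sqrt(2)*z^2/2


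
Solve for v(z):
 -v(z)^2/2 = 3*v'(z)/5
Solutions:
 v(z) = 6/(C1 + 5*z)


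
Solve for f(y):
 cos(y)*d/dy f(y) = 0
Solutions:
 f(y) = C1


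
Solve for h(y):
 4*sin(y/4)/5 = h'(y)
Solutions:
 h(y) = C1 - 16*cos(y/4)/5


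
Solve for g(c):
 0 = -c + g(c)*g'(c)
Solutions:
 g(c) = -sqrt(C1 + c^2)
 g(c) = sqrt(C1 + c^2)


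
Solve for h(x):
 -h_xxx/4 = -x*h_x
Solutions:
 h(x) = C1 + Integral(C2*airyai(2^(2/3)*x) + C3*airybi(2^(2/3)*x), x)


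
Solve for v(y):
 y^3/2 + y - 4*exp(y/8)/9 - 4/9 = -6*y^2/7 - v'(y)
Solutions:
 v(y) = C1 - y^4/8 - 2*y^3/7 - y^2/2 + 4*y/9 + 32*exp(y/8)/9


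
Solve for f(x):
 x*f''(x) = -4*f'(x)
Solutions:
 f(x) = C1 + C2/x^3


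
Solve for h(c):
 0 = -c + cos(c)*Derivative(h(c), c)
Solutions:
 h(c) = C1 + Integral(c/cos(c), c)


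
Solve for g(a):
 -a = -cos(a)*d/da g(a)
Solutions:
 g(a) = C1 + Integral(a/cos(a), a)


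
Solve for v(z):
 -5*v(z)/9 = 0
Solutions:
 v(z) = 0


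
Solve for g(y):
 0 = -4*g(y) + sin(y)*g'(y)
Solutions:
 g(y) = C1*(cos(y)^2 - 2*cos(y) + 1)/(cos(y)^2 + 2*cos(y) + 1)


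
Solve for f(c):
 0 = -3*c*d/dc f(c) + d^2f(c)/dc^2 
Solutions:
 f(c) = C1 + C2*erfi(sqrt(6)*c/2)


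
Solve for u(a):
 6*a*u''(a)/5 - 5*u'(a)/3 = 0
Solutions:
 u(a) = C1 + C2*a^(43/18)


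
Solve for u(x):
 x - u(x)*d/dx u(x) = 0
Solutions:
 u(x) = -sqrt(C1 + x^2)
 u(x) = sqrt(C1 + x^2)


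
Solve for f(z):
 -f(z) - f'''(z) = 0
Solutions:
 f(z) = C3*exp(-z) + (C1*sin(sqrt(3)*z/2) + C2*cos(sqrt(3)*z/2))*exp(z/2)


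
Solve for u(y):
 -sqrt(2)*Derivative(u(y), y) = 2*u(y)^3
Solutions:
 u(y) = -sqrt(2)*sqrt(-1/(C1 - sqrt(2)*y))/2
 u(y) = sqrt(2)*sqrt(-1/(C1 - sqrt(2)*y))/2


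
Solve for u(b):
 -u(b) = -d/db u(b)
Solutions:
 u(b) = C1*exp(b)


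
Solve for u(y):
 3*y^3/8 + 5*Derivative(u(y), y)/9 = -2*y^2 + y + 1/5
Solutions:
 u(y) = C1 - 27*y^4/160 - 6*y^3/5 + 9*y^2/10 + 9*y/25


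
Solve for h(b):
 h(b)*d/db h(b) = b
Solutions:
 h(b) = -sqrt(C1 + b^2)
 h(b) = sqrt(C1 + b^2)


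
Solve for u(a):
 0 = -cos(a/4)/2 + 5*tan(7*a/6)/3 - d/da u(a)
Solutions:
 u(a) = C1 - 10*log(cos(7*a/6))/7 - 2*sin(a/4)


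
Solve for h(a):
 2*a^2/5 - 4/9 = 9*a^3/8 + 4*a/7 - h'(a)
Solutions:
 h(a) = C1 + 9*a^4/32 - 2*a^3/15 + 2*a^2/7 + 4*a/9


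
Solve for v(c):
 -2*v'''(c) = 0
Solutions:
 v(c) = C1 + C2*c + C3*c^2


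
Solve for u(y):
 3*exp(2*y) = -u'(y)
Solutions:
 u(y) = C1 - 3*exp(2*y)/2


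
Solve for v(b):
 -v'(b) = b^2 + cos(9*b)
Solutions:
 v(b) = C1 - b^3/3 - sin(9*b)/9


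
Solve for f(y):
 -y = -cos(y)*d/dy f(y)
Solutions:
 f(y) = C1 + Integral(y/cos(y), y)


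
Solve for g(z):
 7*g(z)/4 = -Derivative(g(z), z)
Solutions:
 g(z) = C1*exp(-7*z/4)


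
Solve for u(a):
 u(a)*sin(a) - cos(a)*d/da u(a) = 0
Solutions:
 u(a) = C1/cos(a)


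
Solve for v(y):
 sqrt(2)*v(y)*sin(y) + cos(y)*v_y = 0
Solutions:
 v(y) = C1*cos(y)^(sqrt(2))


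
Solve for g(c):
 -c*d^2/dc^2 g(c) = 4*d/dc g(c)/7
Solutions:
 g(c) = C1 + C2*c^(3/7)


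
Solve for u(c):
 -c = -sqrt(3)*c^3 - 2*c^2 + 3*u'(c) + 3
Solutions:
 u(c) = C1 + sqrt(3)*c^4/12 + 2*c^3/9 - c^2/6 - c


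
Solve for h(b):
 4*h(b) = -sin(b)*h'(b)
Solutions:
 h(b) = C1*(cos(b)^2 + 2*cos(b) + 1)/(cos(b)^2 - 2*cos(b) + 1)


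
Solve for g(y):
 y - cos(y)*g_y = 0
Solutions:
 g(y) = C1 + Integral(y/cos(y), y)


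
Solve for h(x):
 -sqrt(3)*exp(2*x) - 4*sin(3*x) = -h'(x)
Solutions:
 h(x) = C1 + sqrt(3)*exp(2*x)/2 - 4*cos(3*x)/3


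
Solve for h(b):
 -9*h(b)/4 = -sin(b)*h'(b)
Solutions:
 h(b) = C1*(cos(b) - 1)^(9/8)/(cos(b) + 1)^(9/8)


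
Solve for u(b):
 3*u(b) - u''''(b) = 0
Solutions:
 u(b) = C1*exp(-3^(1/4)*b) + C2*exp(3^(1/4)*b) + C3*sin(3^(1/4)*b) + C4*cos(3^(1/4)*b)


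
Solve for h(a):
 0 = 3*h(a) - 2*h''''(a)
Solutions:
 h(a) = C1*exp(-2^(3/4)*3^(1/4)*a/2) + C2*exp(2^(3/4)*3^(1/4)*a/2) + C3*sin(2^(3/4)*3^(1/4)*a/2) + C4*cos(2^(3/4)*3^(1/4)*a/2)


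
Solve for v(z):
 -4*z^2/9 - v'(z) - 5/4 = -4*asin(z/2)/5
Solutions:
 v(z) = C1 - 4*z^3/27 + 4*z*asin(z/2)/5 - 5*z/4 + 4*sqrt(4 - z^2)/5


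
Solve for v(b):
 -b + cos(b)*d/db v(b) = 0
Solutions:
 v(b) = C1 + Integral(b/cos(b), b)


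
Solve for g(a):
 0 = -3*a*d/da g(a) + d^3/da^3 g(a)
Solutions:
 g(a) = C1 + Integral(C2*airyai(3^(1/3)*a) + C3*airybi(3^(1/3)*a), a)


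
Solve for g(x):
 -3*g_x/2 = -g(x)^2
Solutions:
 g(x) = -3/(C1 + 2*x)


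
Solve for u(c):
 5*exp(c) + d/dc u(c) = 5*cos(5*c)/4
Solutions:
 u(c) = C1 - 5*exp(c) + sin(5*c)/4


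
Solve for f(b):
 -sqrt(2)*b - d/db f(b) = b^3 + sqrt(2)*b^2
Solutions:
 f(b) = C1 - b^4/4 - sqrt(2)*b^3/3 - sqrt(2)*b^2/2


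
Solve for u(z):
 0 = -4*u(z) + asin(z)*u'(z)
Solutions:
 u(z) = C1*exp(4*Integral(1/asin(z), z))


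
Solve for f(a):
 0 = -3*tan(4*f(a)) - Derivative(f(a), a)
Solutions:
 f(a) = -asin(C1*exp(-12*a))/4 + pi/4
 f(a) = asin(C1*exp(-12*a))/4


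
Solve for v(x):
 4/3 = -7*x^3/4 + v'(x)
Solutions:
 v(x) = C1 + 7*x^4/16 + 4*x/3


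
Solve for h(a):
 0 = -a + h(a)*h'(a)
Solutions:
 h(a) = -sqrt(C1 + a^2)
 h(a) = sqrt(C1 + a^2)


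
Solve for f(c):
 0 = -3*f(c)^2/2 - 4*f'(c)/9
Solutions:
 f(c) = 8/(C1 + 27*c)


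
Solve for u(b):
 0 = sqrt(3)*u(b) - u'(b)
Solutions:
 u(b) = C1*exp(sqrt(3)*b)


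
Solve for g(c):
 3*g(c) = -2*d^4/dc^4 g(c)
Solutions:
 g(c) = (C1*sin(6^(1/4)*c/2) + C2*cos(6^(1/4)*c/2))*exp(-6^(1/4)*c/2) + (C3*sin(6^(1/4)*c/2) + C4*cos(6^(1/4)*c/2))*exp(6^(1/4)*c/2)


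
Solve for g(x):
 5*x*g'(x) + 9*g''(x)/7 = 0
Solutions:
 g(x) = C1 + C2*erf(sqrt(70)*x/6)


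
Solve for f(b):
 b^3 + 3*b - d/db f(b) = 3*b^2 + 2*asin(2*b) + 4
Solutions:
 f(b) = C1 + b^4/4 - b^3 + 3*b^2/2 - 2*b*asin(2*b) - 4*b - sqrt(1 - 4*b^2)


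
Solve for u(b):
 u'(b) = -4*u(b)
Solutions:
 u(b) = C1*exp(-4*b)


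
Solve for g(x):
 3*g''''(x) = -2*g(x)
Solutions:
 g(x) = (C1*sin(6^(3/4)*x/6) + C2*cos(6^(3/4)*x/6))*exp(-6^(3/4)*x/6) + (C3*sin(6^(3/4)*x/6) + C4*cos(6^(3/4)*x/6))*exp(6^(3/4)*x/6)


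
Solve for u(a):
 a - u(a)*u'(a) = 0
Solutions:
 u(a) = -sqrt(C1 + a^2)
 u(a) = sqrt(C1 + a^2)


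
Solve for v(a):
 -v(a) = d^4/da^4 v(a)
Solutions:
 v(a) = (C1*sin(sqrt(2)*a/2) + C2*cos(sqrt(2)*a/2))*exp(-sqrt(2)*a/2) + (C3*sin(sqrt(2)*a/2) + C4*cos(sqrt(2)*a/2))*exp(sqrt(2)*a/2)


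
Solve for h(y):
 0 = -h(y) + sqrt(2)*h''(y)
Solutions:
 h(y) = C1*exp(-2^(3/4)*y/2) + C2*exp(2^(3/4)*y/2)


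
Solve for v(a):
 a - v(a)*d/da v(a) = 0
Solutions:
 v(a) = -sqrt(C1 + a^2)
 v(a) = sqrt(C1 + a^2)


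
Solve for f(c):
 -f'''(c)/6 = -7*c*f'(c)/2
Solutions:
 f(c) = C1 + Integral(C2*airyai(21^(1/3)*c) + C3*airybi(21^(1/3)*c), c)


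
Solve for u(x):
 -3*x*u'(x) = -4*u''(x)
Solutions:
 u(x) = C1 + C2*erfi(sqrt(6)*x/4)


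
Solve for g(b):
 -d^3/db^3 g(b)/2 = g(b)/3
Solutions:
 g(b) = C3*exp(-2^(1/3)*3^(2/3)*b/3) + (C1*sin(2^(1/3)*3^(1/6)*b/2) + C2*cos(2^(1/3)*3^(1/6)*b/2))*exp(2^(1/3)*3^(2/3)*b/6)


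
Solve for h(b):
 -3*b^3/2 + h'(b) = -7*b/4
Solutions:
 h(b) = C1 + 3*b^4/8 - 7*b^2/8


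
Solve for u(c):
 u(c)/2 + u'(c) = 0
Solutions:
 u(c) = C1*exp(-c/2)


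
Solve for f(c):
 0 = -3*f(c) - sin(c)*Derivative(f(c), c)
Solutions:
 f(c) = C1*(cos(c) + 1)^(3/2)/(cos(c) - 1)^(3/2)


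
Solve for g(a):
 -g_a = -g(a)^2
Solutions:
 g(a) = -1/(C1 + a)


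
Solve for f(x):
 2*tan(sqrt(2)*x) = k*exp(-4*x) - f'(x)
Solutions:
 f(x) = C1 - k*exp(-4*x)/4 - sqrt(2)*log(tan(sqrt(2)*x)^2 + 1)/2


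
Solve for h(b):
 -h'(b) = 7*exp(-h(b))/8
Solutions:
 h(b) = log(C1 - 7*b/8)


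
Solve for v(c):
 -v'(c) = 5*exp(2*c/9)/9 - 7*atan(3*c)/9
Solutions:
 v(c) = C1 + 7*c*atan(3*c)/9 - 5*exp(2*c/9)/2 - 7*log(9*c^2 + 1)/54


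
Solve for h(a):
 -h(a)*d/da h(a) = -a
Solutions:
 h(a) = -sqrt(C1 + a^2)
 h(a) = sqrt(C1 + a^2)


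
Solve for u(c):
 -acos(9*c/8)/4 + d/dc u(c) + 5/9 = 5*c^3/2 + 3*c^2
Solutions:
 u(c) = C1 + 5*c^4/8 + c^3 + c*acos(9*c/8)/4 - 5*c/9 - sqrt(64 - 81*c^2)/36


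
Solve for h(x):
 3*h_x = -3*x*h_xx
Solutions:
 h(x) = C1 + C2*log(x)


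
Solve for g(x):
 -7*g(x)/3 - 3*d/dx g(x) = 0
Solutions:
 g(x) = C1*exp(-7*x/9)


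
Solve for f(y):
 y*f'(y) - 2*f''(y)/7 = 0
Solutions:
 f(y) = C1 + C2*erfi(sqrt(7)*y/2)


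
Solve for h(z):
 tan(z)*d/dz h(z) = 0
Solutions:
 h(z) = C1


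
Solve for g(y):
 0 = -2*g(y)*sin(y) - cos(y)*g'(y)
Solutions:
 g(y) = C1*cos(y)^2


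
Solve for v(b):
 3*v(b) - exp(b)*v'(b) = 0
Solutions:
 v(b) = C1*exp(-3*exp(-b))


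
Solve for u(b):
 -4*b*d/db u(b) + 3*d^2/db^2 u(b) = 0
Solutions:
 u(b) = C1 + C2*erfi(sqrt(6)*b/3)


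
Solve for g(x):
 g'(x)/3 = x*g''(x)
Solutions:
 g(x) = C1 + C2*x^(4/3)


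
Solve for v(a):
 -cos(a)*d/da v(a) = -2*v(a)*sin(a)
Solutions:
 v(a) = C1/cos(a)^2


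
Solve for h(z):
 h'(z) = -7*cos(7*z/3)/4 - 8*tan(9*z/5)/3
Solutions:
 h(z) = C1 + 40*log(cos(9*z/5))/27 - 3*sin(7*z/3)/4


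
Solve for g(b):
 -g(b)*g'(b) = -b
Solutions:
 g(b) = -sqrt(C1 + b^2)
 g(b) = sqrt(C1 + b^2)


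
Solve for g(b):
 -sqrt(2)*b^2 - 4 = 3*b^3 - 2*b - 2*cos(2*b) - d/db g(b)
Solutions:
 g(b) = C1 + 3*b^4/4 + sqrt(2)*b^3/3 - b^2 + 4*b - sin(2*b)


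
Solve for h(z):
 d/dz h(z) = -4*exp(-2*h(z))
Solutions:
 h(z) = log(-sqrt(C1 - 8*z))
 h(z) = log(C1 - 8*z)/2


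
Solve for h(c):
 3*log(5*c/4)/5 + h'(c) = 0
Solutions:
 h(c) = C1 - 3*c*log(c)/5 - 3*c*log(5)/5 + 3*c/5 + 6*c*log(2)/5


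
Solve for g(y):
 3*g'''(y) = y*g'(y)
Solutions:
 g(y) = C1 + Integral(C2*airyai(3^(2/3)*y/3) + C3*airybi(3^(2/3)*y/3), y)


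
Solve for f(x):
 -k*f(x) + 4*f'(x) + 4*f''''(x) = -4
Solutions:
 f(x) = C1*exp(x*Piecewise((-sqrt(-(-1)^(1/3))/2 + sqrt((-1)^(1/3) + 2/sqrt(-(-1)^(1/3)))/2, Eq(k, 0)), (-sqrt(-k/(6*(sqrt(k^3/1728 + 1/256) + 1/16)^(1/3)) + 2*(sqrt(k^3/1728 + 1/256) + 1/16)^(1/3))/2 + sqrt(k/(6*(sqrt(k^3/1728 + 1/256) + 1/16)^(1/3)) - 2*(sqrt(k^3/1728 + 1/256) + 1/16)^(1/3) + 2/sqrt(-k/(6*(sqrt(k^3/1728 + 1/256) + 1/16)^(1/3)) + 2*(sqrt(k^3/1728 + 1/256) + 1/16)^(1/3)))/2, True))) + C2*exp(x*Piecewise((sqrt(-(-1)^(1/3))/2 - sqrt(-2/sqrt(-(-1)^(1/3)) + (-1)^(1/3))/2, Eq(k, 0)), (sqrt(-k/(6*(sqrt(k^3/1728 + 1/256) + 1/16)^(1/3)) + 2*(sqrt(k^3/1728 + 1/256) + 1/16)^(1/3))/2 - sqrt(k/(6*(sqrt(k^3/1728 + 1/256) + 1/16)^(1/3)) - 2*(sqrt(k^3/1728 + 1/256) + 1/16)^(1/3) - 2/sqrt(-k/(6*(sqrt(k^3/1728 + 1/256) + 1/16)^(1/3)) + 2*(sqrt(k^3/1728 + 1/256) + 1/16)^(1/3)))/2, True))) + C3*exp(x*Piecewise((sqrt(-(-1)^(1/3))/2 + sqrt(-2/sqrt(-(-1)^(1/3)) + (-1)^(1/3))/2, Eq(k, 0)), (sqrt(-k/(6*(sqrt(k^3/1728 + 1/256) + 1/16)^(1/3)) + 2*(sqrt(k^3/1728 + 1/256) + 1/16)^(1/3))/2 + sqrt(k/(6*(sqrt(k^3/1728 + 1/256) + 1/16)^(1/3)) - 2*(sqrt(k^3/1728 + 1/256) + 1/16)^(1/3) - 2/sqrt(-k/(6*(sqrt(k^3/1728 + 1/256) + 1/16)^(1/3)) + 2*(sqrt(k^3/1728 + 1/256) + 1/16)^(1/3)))/2, True))) + C4*exp(x*Piecewise((-sqrt((-1)^(1/3) + 2/sqrt(-(-1)^(1/3)))/2 - sqrt(-(-1)^(1/3))/2, Eq(k, 0)), (-sqrt(-k/(6*(sqrt(k^3/1728 + 1/256) + 1/16)^(1/3)) + 2*(sqrt(k^3/1728 + 1/256) + 1/16)^(1/3))/2 - sqrt(k/(6*(sqrt(k^3/1728 + 1/256) + 1/16)^(1/3)) - 2*(sqrt(k^3/1728 + 1/256) + 1/16)^(1/3) + 2/sqrt(-k/(6*(sqrt(k^3/1728 + 1/256) + 1/16)^(1/3)) + 2*(sqrt(k^3/1728 + 1/256) + 1/16)^(1/3)))/2, True))) + 4/k


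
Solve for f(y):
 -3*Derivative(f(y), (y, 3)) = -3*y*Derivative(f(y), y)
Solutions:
 f(y) = C1 + Integral(C2*airyai(y) + C3*airybi(y), y)


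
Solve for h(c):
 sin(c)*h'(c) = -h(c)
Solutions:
 h(c) = C1*sqrt(cos(c) + 1)/sqrt(cos(c) - 1)


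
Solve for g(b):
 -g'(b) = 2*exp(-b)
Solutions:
 g(b) = C1 + 2*exp(-b)


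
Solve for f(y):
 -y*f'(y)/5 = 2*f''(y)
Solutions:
 f(y) = C1 + C2*erf(sqrt(5)*y/10)


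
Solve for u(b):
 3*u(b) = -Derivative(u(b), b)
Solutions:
 u(b) = C1*exp(-3*b)


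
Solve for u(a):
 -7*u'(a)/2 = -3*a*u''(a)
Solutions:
 u(a) = C1 + C2*a^(13/6)


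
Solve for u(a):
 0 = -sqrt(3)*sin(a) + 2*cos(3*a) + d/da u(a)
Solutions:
 u(a) = C1 - 2*sin(3*a)/3 - sqrt(3)*cos(a)


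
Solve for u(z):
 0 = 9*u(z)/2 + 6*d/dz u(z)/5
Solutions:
 u(z) = C1*exp(-15*z/4)


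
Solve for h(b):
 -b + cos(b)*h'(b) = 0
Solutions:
 h(b) = C1 + Integral(b/cos(b), b)


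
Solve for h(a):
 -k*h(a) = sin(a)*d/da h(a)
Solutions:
 h(a) = C1*exp(k*(-log(cos(a) - 1) + log(cos(a) + 1))/2)


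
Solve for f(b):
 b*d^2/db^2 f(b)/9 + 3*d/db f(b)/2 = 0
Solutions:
 f(b) = C1 + C2/b^(25/2)


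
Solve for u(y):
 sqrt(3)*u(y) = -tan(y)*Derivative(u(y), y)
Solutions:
 u(y) = C1/sin(y)^(sqrt(3))


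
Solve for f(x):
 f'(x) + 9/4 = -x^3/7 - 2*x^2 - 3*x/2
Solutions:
 f(x) = C1 - x^4/28 - 2*x^3/3 - 3*x^2/4 - 9*x/4


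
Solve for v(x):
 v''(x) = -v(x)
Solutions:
 v(x) = C1*sin(x) + C2*cos(x)


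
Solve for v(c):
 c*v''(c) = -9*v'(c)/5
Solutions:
 v(c) = C1 + C2/c^(4/5)


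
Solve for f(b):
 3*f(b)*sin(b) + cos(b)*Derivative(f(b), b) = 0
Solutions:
 f(b) = C1*cos(b)^3


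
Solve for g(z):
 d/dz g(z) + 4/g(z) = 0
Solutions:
 g(z) = -sqrt(C1 - 8*z)
 g(z) = sqrt(C1 - 8*z)


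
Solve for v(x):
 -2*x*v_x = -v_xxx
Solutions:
 v(x) = C1 + Integral(C2*airyai(2^(1/3)*x) + C3*airybi(2^(1/3)*x), x)


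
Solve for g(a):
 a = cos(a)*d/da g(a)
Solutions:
 g(a) = C1 + Integral(a/cos(a), a)


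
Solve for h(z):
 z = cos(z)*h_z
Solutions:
 h(z) = C1 + Integral(z/cos(z), z)


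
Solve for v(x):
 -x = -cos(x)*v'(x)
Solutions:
 v(x) = C1 + Integral(x/cos(x), x)


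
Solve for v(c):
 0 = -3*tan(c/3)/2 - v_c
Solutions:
 v(c) = C1 + 9*log(cos(c/3))/2


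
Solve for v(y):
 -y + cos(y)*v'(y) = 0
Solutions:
 v(y) = C1 + Integral(y/cos(y), y)


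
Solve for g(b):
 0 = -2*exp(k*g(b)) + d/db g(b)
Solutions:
 g(b) = Piecewise((log(-1/(C1*k + 2*b*k))/k, Ne(k, 0)), (nan, True))
 g(b) = Piecewise((C1 + 2*b, Eq(k, 0)), (nan, True))


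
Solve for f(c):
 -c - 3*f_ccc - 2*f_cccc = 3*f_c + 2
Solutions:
 f(c) = C1 + C2*exp(c*(-2 + (4*sqrt(3) + 7)^(-1/3) + (4*sqrt(3) + 7)^(1/3))/4)*sin(sqrt(3)*c*(-(4*sqrt(3) + 7)^(1/3) + (4*sqrt(3) + 7)^(-1/3))/4) + C3*exp(c*(-2 + (4*sqrt(3) + 7)^(-1/3) + (4*sqrt(3) + 7)^(1/3))/4)*cos(sqrt(3)*c*(-(4*sqrt(3) + 7)^(1/3) + (4*sqrt(3) + 7)^(-1/3))/4) + C4*exp(-c*((4*sqrt(3) + 7)^(-1/3) + 1 + (4*sqrt(3) + 7)^(1/3))/2) - c^2/6 - 2*c/3


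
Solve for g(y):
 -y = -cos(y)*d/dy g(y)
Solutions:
 g(y) = C1 + Integral(y/cos(y), y)


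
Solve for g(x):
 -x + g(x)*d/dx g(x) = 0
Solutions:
 g(x) = -sqrt(C1 + x^2)
 g(x) = sqrt(C1 + x^2)


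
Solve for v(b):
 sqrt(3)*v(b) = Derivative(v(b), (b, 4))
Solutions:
 v(b) = C1*exp(-3^(1/8)*b) + C2*exp(3^(1/8)*b) + C3*sin(3^(1/8)*b) + C4*cos(3^(1/8)*b)


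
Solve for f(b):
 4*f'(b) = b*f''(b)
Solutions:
 f(b) = C1 + C2*b^5


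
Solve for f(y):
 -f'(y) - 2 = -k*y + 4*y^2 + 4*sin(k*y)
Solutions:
 f(y) = C1 + k*y^2/2 - 4*y^3/3 - 2*y + 4*cos(k*y)/k


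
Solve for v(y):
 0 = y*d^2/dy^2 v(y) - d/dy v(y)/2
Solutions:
 v(y) = C1 + C2*y^(3/2)


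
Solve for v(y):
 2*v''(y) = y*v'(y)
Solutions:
 v(y) = C1 + C2*erfi(y/2)


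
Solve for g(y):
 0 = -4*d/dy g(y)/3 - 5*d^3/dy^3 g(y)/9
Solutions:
 g(y) = C1 + C2*sin(2*sqrt(15)*y/5) + C3*cos(2*sqrt(15)*y/5)


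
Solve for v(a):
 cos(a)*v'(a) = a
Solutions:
 v(a) = C1 + Integral(a/cos(a), a)


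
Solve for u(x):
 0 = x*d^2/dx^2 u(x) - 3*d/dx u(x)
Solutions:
 u(x) = C1 + C2*x^4


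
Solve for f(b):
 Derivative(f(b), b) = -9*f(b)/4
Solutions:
 f(b) = C1*exp(-9*b/4)


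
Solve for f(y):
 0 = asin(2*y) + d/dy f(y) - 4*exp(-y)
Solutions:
 f(y) = C1 - y*asin(2*y) - sqrt(1 - 4*y^2)/2 - 4*exp(-y)


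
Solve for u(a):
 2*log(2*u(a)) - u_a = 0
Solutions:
 -Integral(1/(log(_y) + log(2)), (_y, u(a)))/2 = C1 - a


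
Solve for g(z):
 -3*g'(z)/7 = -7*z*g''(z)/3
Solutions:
 g(z) = C1 + C2*z^(58/49)


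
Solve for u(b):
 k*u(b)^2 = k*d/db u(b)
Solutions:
 u(b) = -1/(C1 + b)


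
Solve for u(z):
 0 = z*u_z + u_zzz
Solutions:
 u(z) = C1 + Integral(C2*airyai(-z) + C3*airybi(-z), z)


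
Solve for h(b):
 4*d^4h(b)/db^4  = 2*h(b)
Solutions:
 h(b) = C1*exp(-2^(3/4)*b/2) + C2*exp(2^(3/4)*b/2) + C3*sin(2^(3/4)*b/2) + C4*cos(2^(3/4)*b/2)


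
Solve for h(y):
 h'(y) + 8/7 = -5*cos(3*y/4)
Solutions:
 h(y) = C1 - 8*y/7 - 20*sin(3*y/4)/3


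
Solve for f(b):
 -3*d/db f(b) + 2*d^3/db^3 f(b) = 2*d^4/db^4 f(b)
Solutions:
 f(b) = C1 + C2*exp(b*(2*2^(2/3)/(9*sqrt(73) + 77)^(1/3) + 4 + 2^(1/3)*(9*sqrt(73) + 77)^(1/3))/12)*sin(2^(1/3)*sqrt(3)*b*(-(9*sqrt(73) + 77)^(1/3) + 2*2^(1/3)/(9*sqrt(73) + 77)^(1/3))/12) + C3*exp(b*(2*2^(2/3)/(9*sqrt(73) + 77)^(1/3) + 4 + 2^(1/3)*(9*sqrt(73) + 77)^(1/3))/12)*cos(2^(1/3)*sqrt(3)*b*(-(9*sqrt(73) + 77)^(1/3) + 2*2^(1/3)/(9*sqrt(73) + 77)^(1/3))/12) + C4*exp(b*(-2^(1/3)*(9*sqrt(73) + 77)^(1/3) - 2*2^(2/3)/(9*sqrt(73) + 77)^(1/3) + 2)/6)


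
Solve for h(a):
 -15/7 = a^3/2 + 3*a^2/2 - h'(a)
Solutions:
 h(a) = C1 + a^4/8 + a^3/2 + 15*a/7


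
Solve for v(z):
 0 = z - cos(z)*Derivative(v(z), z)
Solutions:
 v(z) = C1 + Integral(z/cos(z), z)


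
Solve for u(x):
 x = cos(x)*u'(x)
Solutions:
 u(x) = C1 + Integral(x/cos(x), x)


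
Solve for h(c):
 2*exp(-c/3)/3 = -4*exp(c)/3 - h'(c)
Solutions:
 h(c) = C1 - 4*exp(c)/3 + 2*exp(-c/3)


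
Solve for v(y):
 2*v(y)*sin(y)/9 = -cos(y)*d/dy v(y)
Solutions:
 v(y) = C1*cos(y)^(2/9)


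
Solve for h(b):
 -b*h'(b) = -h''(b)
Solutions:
 h(b) = C1 + C2*erfi(sqrt(2)*b/2)


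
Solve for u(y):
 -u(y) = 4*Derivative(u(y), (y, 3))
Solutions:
 u(y) = C3*exp(-2^(1/3)*y/2) + (C1*sin(2^(1/3)*sqrt(3)*y/4) + C2*cos(2^(1/3)*sqrt(3)*y/4))*exp(2^(1/3)*y/4)


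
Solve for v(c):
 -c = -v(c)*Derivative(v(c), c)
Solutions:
 v(c) = -sqrt(C1 + c^2)
 v(c) = sqrt(C1 + c^2)


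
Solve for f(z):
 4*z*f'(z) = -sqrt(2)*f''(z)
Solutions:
 f(z) = C1 + C2*erf(2^(1/4)*z)


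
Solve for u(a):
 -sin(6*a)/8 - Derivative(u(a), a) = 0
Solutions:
 u(a) = C1 + cos(6*a)/48


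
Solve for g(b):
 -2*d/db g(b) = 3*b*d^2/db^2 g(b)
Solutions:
 g(b) = C1 + C2*b^(1/3)


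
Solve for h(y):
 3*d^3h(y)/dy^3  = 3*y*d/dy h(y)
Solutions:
 h(y) = C1 + Integral(C2*airyai(y) + C3*airybi(y), y)


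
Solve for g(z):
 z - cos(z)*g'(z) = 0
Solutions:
 g(z) = C1 + Integral(z/cos(z), z)


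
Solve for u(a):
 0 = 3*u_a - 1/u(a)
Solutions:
 u(a) = -sqrt(C1 + 6*a)/3
 u(a) = sqrt(C1 + 6*a)/3


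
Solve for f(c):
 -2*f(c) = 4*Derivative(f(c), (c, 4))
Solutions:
 f(c) = (C1*sin(2^(1/4)*c/2) + C2*cos(2^(1/4)*c/2))*exp(-2^(1/4)*c/2) + (C3*sin(2^(1/4)*c/2) + C4*cos(2^(1/4)*c/2))*exp(2^(1/4)*c/2)


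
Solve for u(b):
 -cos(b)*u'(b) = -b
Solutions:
 u(b) = C1 + Integral(b/cos(b), b)


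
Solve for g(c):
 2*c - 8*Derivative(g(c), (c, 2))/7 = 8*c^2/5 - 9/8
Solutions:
 g(c) = C1 + C2*c - 7*c^4/60 + 7*c^3/24 + 63*c^2/128


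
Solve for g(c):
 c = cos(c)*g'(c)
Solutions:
 g(c) = C1 + Integral(c/cos(c), c)


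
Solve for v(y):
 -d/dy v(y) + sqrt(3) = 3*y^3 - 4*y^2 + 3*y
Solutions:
 v(y) = C1 - 3*y^4/4 + 4*y^3/3 - 3*y^2/2 + sqrt(3)*y


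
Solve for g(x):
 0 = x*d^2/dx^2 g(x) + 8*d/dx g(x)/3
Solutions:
 g(x) = C1 + C2/x^(5/3)


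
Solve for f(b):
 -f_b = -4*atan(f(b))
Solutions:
 Integral(1/atan(_y), (_y, f(b))) = C1 + 4*b


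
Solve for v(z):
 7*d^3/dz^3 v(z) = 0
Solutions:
 v(z) = C1 + C2*z + C3*z^2


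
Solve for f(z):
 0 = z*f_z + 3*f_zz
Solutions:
 f(z) = C1 + C2*erf(sqrt(6)*z/6)


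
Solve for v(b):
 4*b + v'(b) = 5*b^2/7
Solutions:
 v(b) = C1 + 5*b^3/21 - 2*b^2


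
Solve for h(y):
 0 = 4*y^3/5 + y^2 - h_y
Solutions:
 h(y) = C1 + y^4/5 + y^3/3


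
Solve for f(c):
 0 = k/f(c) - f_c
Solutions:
 f(c) = -sqrt(C1 + 2*c*k)
 f(c) = sqrt(C1 + 2*c*k)


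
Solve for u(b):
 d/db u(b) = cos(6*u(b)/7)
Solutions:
 -b - 7*log(sin(6*u(b)/7) - 1)/12 + 7*log(sin(6*u(b)/7) + 1)/12 = C1


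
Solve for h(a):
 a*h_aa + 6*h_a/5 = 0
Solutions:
 h(a) = C1 + C2/a^(1/5)


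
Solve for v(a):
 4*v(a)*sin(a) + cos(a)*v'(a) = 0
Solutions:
 v(a) = C1*cos(a)^4


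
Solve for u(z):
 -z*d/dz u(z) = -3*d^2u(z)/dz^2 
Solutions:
 u(z) = C1 + C2*erfi(sqrt(6)*z/6)


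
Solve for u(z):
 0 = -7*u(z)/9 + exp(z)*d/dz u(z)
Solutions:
 u(z) = C1*exp(-7*exp(-z)/9)


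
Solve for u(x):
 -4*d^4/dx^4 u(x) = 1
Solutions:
 u(x) = C1 + C2*x + C3*x^2 + C4*x^3 - x^4/96


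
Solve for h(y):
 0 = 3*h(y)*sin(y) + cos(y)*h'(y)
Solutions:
 h(y) = C1*cos(y)^3


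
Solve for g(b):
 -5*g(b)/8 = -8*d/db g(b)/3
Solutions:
 g(b) = C1*exp(15*b/64)


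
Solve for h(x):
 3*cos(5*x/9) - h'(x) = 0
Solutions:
 h(x) = C1 + 27*sin(5*x/9)/5


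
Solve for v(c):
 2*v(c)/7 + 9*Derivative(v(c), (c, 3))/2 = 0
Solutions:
 v(c) = C3*exp(c*(-147^(1/3)*2^(2/3) + 3*14^(2/3)*3^(1/3))/84)*sin(14^(2/3)*3^(5/6)*c/42) + C4*exp(c*(-147^(1/3)*2^(2/3) + 3*14^(2/3)*3^(1/3))/84)*cos(14^(2/3)*3^(5/6)*c/42) + C5*exp(-c*(147^(1/3)*2^(2/3) + 3*14^(2/3)*3^(1/3))/84) + (C1*sin(14^(2/3)*3^(5/6)*c/42) + C2*cos(14^(2/3)*3^(5/6)*c/42))*exp(147^(1/3)*2^(2/3)*c/42)


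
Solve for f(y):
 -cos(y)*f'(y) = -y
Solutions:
 f(y) = C1 + Integral(y/cos(y), y)


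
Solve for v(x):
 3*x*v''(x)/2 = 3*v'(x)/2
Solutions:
 v(x) = C1 + C2*x^2


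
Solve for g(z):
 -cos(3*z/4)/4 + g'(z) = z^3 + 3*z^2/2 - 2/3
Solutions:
 g(z) = C1 + z^4/4 + z^3/2 - 2*z/3 + sin(3*z/4)/3


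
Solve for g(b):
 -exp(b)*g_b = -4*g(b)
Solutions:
 g(b) = C1*exp(-4*exp(-b))


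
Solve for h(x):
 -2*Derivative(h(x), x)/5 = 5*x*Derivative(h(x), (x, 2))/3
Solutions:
 h(x) = C1 + C2*x^(19/25)


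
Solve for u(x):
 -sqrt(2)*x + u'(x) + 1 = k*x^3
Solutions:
 u(x) = C1 + k*x^4/4 + sqrt(2)*x^2/2 - x


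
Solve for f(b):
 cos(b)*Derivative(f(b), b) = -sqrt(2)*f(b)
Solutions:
 f(b) = C1*(sin(b) - 1)^(sqrt(2)/2)/(sin(b) + 1)^(sqrt(2)/2)


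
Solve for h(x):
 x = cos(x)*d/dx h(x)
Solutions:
 h(x) = C1 + Integral(x/cos(x), x)


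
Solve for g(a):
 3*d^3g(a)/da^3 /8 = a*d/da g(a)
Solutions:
 g(a) = C1 + Integral(C2*airyai(2*3^(2/3)*a/3) + C3*airybi(2*3^(2/3)*a/3), a)


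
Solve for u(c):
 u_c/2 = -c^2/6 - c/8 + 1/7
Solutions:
 u(c) = C1 - c^3/9 - c^2/8 + 2*c/7


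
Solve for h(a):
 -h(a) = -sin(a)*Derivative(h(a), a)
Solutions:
 h(a) = C1*sqrt(cos(a) - 1)/sqrt(cos(a) + 1)


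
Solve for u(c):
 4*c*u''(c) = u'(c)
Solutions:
 u(c) = C1 + C2*c^(5/4)


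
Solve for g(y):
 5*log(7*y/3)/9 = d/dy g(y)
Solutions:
 g(y) = C1 + 5*y*log(y)/9 - 5*y*log(3)/9 - 5*y/9 + 5*y*log(7)/9


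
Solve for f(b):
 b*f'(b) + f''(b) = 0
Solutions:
 f(b) = C1 + C2*erf(sqrt(2)*b/2)


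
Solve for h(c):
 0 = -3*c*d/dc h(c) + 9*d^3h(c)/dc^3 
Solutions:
 h(c) = C1 + Integral(C2*airyai(3^(2/3)*c/3) + C3*airybi(3^(2/3)*c/3), c)


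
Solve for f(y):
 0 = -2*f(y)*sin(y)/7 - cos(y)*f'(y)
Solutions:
 f(y) = C1*cos(y)^(2/7)


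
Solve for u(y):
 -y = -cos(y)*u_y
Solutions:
 u(y) = C1 + Integral(y/cos(y), y)


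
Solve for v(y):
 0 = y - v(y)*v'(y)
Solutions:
 v(y) = -sqrt(C1 + y^2)
 v(y) = sqrt(C1 + y^2)


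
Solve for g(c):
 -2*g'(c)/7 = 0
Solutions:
 g(c) = C1


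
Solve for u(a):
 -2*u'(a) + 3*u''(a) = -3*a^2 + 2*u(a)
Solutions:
 u(a) = C1*exp(a*(1 - sqrt(7))/3) + C2*exp(a*(1 + sqrt(7))/3) + 3*a^2/2 - 3*a + 15/2


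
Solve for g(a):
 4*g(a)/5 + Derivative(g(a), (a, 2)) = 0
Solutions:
 g(a) = C1*sin(2*sqrt(5)*a/5) + C2*cos(2*sqrt(5)*a/5)


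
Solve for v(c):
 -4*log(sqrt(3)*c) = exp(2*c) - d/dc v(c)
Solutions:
 v(c) = C1 + 4*c*log(c) + 2*c*(-2 + log(3)) + exp(2*c)/2


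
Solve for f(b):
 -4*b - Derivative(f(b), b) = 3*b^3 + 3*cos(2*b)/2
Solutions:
 f(b) = C1 - 3*b^4/4 - 2*b^2 - 3*sin(2*b)/4


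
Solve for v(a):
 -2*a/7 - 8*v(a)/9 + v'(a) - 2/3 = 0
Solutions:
 v(a) = C1*exp(8*a/9) - 9*a/28 - 249/224


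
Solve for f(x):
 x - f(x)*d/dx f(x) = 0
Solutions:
 f(x) = -sqrt(C1 + x^2)
 f(x) = sqrt(C1 + x^2)


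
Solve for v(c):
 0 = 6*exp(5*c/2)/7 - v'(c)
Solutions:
 v(c) = C1 + 12*exp(5*c/2)/35


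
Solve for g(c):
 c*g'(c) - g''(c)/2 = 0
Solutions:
 g(c) = C1 + C2*erfi(c)


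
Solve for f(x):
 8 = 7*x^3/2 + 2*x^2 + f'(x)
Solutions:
 f(x) = C1 - 7*x^4/8 - 2*x^3/3 + 8*x


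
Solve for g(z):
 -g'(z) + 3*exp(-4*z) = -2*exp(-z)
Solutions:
 g(z) = C1 - 2*exp(-z) - 3*exp(-4*z)/4


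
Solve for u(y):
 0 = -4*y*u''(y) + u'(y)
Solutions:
 u(y) = C1 + C2*y^(5/4)


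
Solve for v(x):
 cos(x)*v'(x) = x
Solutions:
 v(x) = C1 + Integral(x/cos(x), x)


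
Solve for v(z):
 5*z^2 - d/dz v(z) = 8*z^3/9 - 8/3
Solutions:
 v(z) = C1 - 2*z^4/9 + 5*z^3/3 + 8*z/3


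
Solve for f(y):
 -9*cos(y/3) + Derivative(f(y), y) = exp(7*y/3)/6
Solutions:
 f(y) = C1 + exp(7*y/3)/14 + 27*sin(y/3)


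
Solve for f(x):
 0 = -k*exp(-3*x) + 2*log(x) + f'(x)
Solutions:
 f(x) = C1 - k*exp(-3*x)/3 - 2*x*log(x) + 2*x


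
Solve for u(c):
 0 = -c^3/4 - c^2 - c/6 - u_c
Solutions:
 u(c) = C1 - c^4/16 - c^3/3 - c^2/12


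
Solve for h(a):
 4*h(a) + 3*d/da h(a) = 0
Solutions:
 h(a) = C1*exp(-4*a/3)


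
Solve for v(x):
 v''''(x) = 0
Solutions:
 v(x) = C1 + C2*x + C3*x^2 + C4*x^3


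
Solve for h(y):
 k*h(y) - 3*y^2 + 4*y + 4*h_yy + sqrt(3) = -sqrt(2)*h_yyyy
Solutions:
 h(y) = C1*exp(-2^(1/4)*y*sqrt(-sqrt(-sqrt(2)*k + 4)/2 - 1)) + C2*exp(2^(1/4)*y*sqrt(-sqrt(-sqrt(2)*k + 4)/2 - 1)) + C3*exp(-2^(1/4)*y*sqrt(sqrt(-sqrt(2)*k + 4)/2 - 1)) + C4*exp(2^(1/4)*y*sqrt(sqrt(-sqrt(2)*k + 4)/2 - 1)) + 3*y^2/k - 4*y/k - sqrt(3)/k - 24/k^2


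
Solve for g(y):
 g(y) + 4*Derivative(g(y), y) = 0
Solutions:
 g(y) = C1*exp(-y/4)


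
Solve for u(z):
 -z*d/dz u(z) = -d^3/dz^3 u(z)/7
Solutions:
 u(z) = C1 + Integral(C2*airyai(7^(1/3)*z) + C3*airybi(7^(1/3)*z), z)


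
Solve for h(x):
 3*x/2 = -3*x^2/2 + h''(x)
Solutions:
 h(x) = C1 + C2*x + x^4/8 + x^3/4


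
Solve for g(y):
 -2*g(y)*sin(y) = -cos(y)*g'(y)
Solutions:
 g(y) = C1/cos(y)^2


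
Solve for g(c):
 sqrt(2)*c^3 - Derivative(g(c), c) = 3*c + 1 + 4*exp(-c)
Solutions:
 g(c) = C1 + sqrt(2)*c^4/4 - 3*c^2/2 - c + 4*exp(-c)


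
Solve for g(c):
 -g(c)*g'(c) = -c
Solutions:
 g(c) = -sqrt(C1 + c^2)
 g(c) = sqrt(C1 + c^2)


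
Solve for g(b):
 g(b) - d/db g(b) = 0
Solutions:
 g(b) = C1*exp(b)


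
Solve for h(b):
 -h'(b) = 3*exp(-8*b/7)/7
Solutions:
 h(b) = C1 + 3*exp(-8*b/7)/8


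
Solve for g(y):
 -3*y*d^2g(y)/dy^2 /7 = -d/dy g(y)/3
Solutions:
 g(y) = C1 + C2*y^(16/9)


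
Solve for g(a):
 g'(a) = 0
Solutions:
 g(a) = C1


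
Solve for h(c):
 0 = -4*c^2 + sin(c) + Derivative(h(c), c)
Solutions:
 h(c) = C1 + 4*c^3/3 + cos(c)


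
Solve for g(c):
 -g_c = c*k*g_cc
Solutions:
 g(c) = C1 + c^(((re(k) - 1)*re(k) + im(k)^2)/(re(k)^2 + im(k)^2))*(C2*sin(log(c)*Abs(im(k))/(re(k)^2 + im(k)^2)) + C3*cos(log(c)*im(k)/(re(k)^2 + im(k)^2)))


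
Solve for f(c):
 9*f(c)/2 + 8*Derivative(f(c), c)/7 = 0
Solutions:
 f(c) = C1*exp(-63*c/16)


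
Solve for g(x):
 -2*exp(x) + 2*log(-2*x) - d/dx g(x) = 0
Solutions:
 g(x) = C1 + 2*x*log(-x) + 2*x*(-1 + log(2)) - 2*exp(x)


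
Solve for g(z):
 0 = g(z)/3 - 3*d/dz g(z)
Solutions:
 g(z) = C1*exp(z/9)


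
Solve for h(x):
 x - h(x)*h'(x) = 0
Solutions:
 h(x) = -sqrt(C1 + x^2)
 h(x) = sqrt(C1 + x^2)


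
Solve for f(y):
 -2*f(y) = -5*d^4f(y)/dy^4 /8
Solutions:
 f(y) = C1*exp(-2*5^(3/4)*y/5) + C2*exp(2*5^(3/4)*y/5) + C3*sin(2*5^(3/4)*y/5) + C4*cos(2*5^(3/4)*y/5)


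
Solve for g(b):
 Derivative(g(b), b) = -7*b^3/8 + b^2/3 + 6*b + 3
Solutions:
 g(b) = C1 - 7*b^4/32 + b^3/9 + 3*b^2 + 3*b


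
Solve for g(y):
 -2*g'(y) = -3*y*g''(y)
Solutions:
 g(y) = C1 + C2*y^(5/3)


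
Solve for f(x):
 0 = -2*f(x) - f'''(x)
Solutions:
 f(x) = C3*exp(-2^(1/3)*x) + (C1*sin(2^(1/3)*sqrt(3)*x/2) + C2*cos(2^(1/3)*sqrt(3)*x/2))*exp(2^(1/3)*x/2)


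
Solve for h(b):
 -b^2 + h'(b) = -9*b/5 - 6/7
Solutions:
 h(b) = C1 + b^3/3 - 9*b^2/10 - 6*b/7


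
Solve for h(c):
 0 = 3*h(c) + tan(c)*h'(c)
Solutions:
 h(c) = C1/sin(c)^3


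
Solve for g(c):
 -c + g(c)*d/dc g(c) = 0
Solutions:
 g(c) = -sqrt(C1 + c^2)
 g(c) = sqrt(C1 + c^2)


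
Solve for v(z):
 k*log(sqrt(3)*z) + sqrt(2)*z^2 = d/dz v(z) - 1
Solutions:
 v(z) = C1 + k*z*log(z) - k*z + k*z*log(3)/2 + sqrt(2)*z^3/3 + z


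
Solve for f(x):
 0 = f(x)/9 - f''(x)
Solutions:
 f(x) = C1*exp(-x/3) + C2*exp(x/3)


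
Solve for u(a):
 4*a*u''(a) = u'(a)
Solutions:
 u(a) = C1 + C2*a^(5/4)


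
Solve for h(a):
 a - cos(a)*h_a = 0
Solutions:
 h(a) = C1 + Integral(a/cos(a), a)


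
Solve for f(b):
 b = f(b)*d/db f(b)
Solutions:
 f(b) = -sqrt(C1 + b^2)
 f(b) = sqrt(C1 + b^2)


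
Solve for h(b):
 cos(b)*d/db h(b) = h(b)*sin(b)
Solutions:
 h(b) = C1/cos(b)


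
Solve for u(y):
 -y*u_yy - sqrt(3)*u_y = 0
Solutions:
 u(y) = C1 + C2*y^(1 - sqrt(3))


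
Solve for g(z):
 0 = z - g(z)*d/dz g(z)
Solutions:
 g(z) = -sqrt(C1 + z^2)
 g(z) = sqrt(C1 + z^2)


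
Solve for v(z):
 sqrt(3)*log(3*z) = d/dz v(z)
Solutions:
 v(z) = C1 + sqrt(3)*z*log(z) - sqrt(3)*z + sqrt(3)*z*log(3)


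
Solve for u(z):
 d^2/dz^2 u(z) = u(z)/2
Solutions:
 u(z) = C1*exp(-sqrt(2)*z/2) + C2*exp(sqrt(2)*z/2)


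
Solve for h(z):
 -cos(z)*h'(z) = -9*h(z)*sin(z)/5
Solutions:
 h(z) = C1/cos(z)^(9/5)


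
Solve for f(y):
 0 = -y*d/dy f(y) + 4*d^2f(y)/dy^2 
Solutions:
 f(y) = C1 + C2*erfi(sqrt(2)*y/4)


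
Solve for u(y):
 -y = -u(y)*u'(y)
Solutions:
 u(y) = -sqrt(C1 + y^2)
 u(y) = sqrt(C1 + y^2)


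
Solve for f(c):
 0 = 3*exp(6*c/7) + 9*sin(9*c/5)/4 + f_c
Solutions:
 f(c) = C1 - 7*exp(6*c/7)/2 + 5*cos(9*c/5)/4


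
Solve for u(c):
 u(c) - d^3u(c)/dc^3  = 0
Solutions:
 u(c) = C3*exp(c) + (C1*sin(sqrt(3)*c/2) + C2*cos(sqrt(3)*c/2))*exp(-c/2)


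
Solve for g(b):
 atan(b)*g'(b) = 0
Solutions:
 g(b) = C1


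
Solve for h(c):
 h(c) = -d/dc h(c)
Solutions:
 h(c) = C1*exp(-c)


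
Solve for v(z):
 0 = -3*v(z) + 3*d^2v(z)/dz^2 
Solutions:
 v(z) = C1*exp(-z) + C2*exp(z)


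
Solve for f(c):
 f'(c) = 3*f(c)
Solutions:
 f(c) = C1*exp(3*c)


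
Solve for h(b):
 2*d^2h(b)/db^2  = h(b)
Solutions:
 h(b) = C1*exp(-sqrt(2)*b/2) + C2*exp(sqrt(2)*b/2)


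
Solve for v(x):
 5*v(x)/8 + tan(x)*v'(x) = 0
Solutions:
 v(x) = C1/sin(x)^(5/8)


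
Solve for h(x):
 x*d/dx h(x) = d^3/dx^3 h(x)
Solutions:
 h(x) = C1 + Integral(C2*airyai(x) + C3*airybi(x), x)


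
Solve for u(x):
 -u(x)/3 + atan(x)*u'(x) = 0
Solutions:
 u(x) = C1*exp(Integral(1/atan(x), x)/3)


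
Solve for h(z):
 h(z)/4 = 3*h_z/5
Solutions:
 h(z) = C1*exp(5*z/12)


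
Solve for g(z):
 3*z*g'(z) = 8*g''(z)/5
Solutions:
 g(z) = C1 + C2*erfi(sqrt(15)*z/4)


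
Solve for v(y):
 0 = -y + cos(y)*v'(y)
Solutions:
 v(y) = C1 + Integral(y/cos(y), y)


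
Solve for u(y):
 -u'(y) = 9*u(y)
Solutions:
 u(y) = C1*exp(-9*y)


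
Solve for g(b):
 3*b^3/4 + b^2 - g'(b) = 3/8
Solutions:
 g(b) = C1 + 3*b^4/16 + b^3/3 - 3*b/8


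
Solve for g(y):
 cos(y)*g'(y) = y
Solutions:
 g(y) = C1 + Integral(y/cos(y), y)


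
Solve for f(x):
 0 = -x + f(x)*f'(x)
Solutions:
 f(x) = -sqrt(C1 + x^2)
 f(x) = sqrt(C1 + x^2)


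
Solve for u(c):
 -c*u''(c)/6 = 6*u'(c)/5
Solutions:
 u(c) = C1 + C2/c^(31/5)


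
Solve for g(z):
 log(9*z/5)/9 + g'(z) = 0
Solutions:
 g(z) = C1 - z*log(z)/9 - 2*z*log(3)/9 + z/9 + z*log(5)/9


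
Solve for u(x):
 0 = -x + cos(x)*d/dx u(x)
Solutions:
 u(x) = C1 + Integral(x/cos(x), x)


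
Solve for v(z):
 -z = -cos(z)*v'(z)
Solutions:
 v(z) = C1 + Integral(z/cos(z), z)


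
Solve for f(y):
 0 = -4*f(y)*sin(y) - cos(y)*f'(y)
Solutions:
 f(y) = C1*cos(y)^4


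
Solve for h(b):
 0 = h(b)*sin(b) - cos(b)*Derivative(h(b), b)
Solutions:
 h(b) = C1/cos(b)


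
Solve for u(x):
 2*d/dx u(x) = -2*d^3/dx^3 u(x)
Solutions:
 u(x) = C1 + C2*sin(x) + C3*cos(x)


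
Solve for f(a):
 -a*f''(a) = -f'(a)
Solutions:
 f(a) = C1 + C2*a^2


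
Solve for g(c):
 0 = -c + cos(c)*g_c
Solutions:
 g(c) = C1 + Integral(c/cos(c), c)


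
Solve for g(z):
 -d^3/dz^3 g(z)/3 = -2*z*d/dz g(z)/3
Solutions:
 g(z) = C1 + Integral(C2*airyai(2^(1/3)*z) + C3*airybi(2^(1/3)*z), z)


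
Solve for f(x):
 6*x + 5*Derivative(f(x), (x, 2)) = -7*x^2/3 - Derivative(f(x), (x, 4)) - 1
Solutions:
 f(x) = C1 + C2*x + C3*sin(sqrt(5)*x) + C4*cos(sqrt(5)*x) - 7*x^4/180 - x^3/5 - x^2/150
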